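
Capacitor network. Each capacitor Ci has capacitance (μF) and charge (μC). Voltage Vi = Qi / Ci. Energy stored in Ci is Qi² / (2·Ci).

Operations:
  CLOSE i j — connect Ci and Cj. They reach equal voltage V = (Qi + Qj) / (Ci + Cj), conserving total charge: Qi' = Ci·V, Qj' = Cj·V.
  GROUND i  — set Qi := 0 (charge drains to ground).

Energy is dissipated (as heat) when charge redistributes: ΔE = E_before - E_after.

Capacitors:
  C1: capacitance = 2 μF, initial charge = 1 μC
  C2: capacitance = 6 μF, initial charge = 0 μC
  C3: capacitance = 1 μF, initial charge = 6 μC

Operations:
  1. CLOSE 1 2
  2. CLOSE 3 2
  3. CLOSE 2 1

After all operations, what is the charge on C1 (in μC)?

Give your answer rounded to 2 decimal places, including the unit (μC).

Answer: 1.51 μC

Derivation:
Initial: C1(2μF, Q=1μC, V=0.50V), C2(6μF, Q=0μC, V=0.00V), C3(1μF, Q=6μC, V=6.00V)
Op 1: CLOSE 1-2: Q_total=1.00, C_total=8.00, V=0.12; Q1=0.25, Q2=0.75; dissipated=0.188
Op 2: CLOSE 3-2: Q_total=6.75, C_total=7.00, V=0.96; Q3=0.96, Q2=5.79; dissipated=14.792
Op 3: CLOSE 2-1: Q_total=6.04, C_total=8.00, V=0.75; Q2=4.53, Q1=1.51; dissipated=0.528
Final charges: Q1=1.51, Q2=4.53, Q3=0.96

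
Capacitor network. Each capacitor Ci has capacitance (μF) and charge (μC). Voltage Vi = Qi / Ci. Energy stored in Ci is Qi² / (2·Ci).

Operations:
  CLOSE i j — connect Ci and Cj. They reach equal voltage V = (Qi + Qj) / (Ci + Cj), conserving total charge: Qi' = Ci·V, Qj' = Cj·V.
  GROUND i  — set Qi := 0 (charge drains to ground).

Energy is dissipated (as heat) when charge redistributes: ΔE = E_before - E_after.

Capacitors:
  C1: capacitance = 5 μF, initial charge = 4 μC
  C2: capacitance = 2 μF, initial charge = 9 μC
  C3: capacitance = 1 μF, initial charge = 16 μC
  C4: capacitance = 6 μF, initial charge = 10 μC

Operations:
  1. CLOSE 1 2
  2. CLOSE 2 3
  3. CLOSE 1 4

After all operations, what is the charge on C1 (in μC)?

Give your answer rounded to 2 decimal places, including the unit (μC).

Answer: 8.77 μC

Derivation:
Initial: C1(5μF, Q=4μC, V=0.80V), C2(2μF, Q=9μC, V=4.50V), C3(1μF, Q=16μC, V=16.00V), C4(6μF, Q=10μC, V=1.67V)
Op 1: CLOSE 1-2: Q_total=13.00, C_total=7.00, V=1.86; Q1=9.29, Q2=3.71; dissipated=9.779
Op 2: CLOSE 2-3: Q_total=19.71, C_total=3.00, V=6.57; Q2=13.14, Q3=6.57; dissipated=66.673
Op 3: CLOSE 1-4: Q_total=19.29, C_total=11.00, V=1.75; Q1=8.77, Q4=10.52; dissipated=0.049
Final charges: Q1=8.77, Q2=13.14, Q3=6.57, Q4=10.52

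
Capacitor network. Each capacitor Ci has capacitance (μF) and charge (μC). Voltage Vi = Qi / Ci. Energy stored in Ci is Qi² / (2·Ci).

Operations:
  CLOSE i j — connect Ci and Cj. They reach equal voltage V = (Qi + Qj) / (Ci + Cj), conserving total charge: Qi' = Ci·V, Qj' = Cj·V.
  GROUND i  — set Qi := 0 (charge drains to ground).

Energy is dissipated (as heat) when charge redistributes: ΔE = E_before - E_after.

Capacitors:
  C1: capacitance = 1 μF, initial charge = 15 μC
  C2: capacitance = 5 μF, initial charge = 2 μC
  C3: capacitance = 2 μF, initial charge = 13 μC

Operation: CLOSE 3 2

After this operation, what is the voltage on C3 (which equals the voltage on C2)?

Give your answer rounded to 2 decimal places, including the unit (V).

Answer: 2.14 V

Derivation:
Initial: C1(1μF, Q=15μC, V=15.00V), C2(5μF, Q=2μC, V=0.40V), C3(2μF, Q=13μC, V=6.50V)
Op 1: CLOSE 3-2: Q_total=15.00, C_total=7.00, V=2.14; Q3=4.29, Q2=10.71; dissipated=26.579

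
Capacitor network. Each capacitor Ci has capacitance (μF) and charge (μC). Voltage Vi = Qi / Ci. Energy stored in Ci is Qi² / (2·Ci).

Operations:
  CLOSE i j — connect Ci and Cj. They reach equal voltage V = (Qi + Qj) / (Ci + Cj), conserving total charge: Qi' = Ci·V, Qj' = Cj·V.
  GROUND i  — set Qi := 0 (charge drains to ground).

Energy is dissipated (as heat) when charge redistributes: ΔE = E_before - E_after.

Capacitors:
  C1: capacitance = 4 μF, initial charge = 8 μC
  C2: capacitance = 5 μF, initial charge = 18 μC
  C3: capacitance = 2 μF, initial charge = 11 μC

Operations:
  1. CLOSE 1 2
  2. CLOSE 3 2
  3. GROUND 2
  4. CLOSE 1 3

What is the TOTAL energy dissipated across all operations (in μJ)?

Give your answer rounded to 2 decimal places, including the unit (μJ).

Initial: C1(4μF, Q=8μC, V=2.00V), C2(5μF, Q=18μC, V=3.60V), C3(2μF, Q=11μC, V=5.50V)
Op 1: CLOSE 1-2: Q_total=26.00, C_total=9.00, V=2.89; Q1=11.56, Q2=14.44; dissipated=2.844
Op 2: CLOSE 3-2: Q_total=25.44, C_total=7.00, V=3.63; Q3=7.27, Q2=18.17; dissipated=4.870
Op 3: GROUND 2: Q2=0; energy lost=33.032
Op 4: CLOSE 1-3: Q_total=18.83, C_total=6.00, V=3.14; Q1=12.55, Q3=6.28; dissipated=0.371
Total dissipated: 41.117 μJ

Answer: 41.12 μJ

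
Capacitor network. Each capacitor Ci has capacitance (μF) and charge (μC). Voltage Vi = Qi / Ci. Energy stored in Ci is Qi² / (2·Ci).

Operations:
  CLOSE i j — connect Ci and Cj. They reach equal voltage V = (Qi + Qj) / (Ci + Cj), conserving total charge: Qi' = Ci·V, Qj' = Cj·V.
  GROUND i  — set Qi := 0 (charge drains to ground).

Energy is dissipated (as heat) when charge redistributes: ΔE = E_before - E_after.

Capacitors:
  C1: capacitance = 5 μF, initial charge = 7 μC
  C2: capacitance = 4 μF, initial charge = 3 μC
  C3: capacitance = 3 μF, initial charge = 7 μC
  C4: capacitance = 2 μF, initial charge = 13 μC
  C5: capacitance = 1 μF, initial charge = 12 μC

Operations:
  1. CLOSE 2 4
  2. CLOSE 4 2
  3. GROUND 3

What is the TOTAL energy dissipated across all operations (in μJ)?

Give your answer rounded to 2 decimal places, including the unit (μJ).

Answer: 30.21 μJ

Derivation:
Initial: C1(5μF, Q=7μC, V=1.40V), C2(4μF, Q=3μC, V=0.75V), C3(3μF, Q=7μC, V=2.33V), C4(2μF, Q=13μC, V=6.50V), C5(1μF, Q=12μC, V=12.00V)
Op 1: CLOSE 2-4: Q_total=16.00, C_total=6.00, V=2.67; Q2=10.67, Q4=5.33; dissipated=22.042
Op 2: CLOSE 4-2: Q_total=16.00, C_total=6.00, V=2.67; Q4=5.33, Q2=10.67; dissipated=0.000
Op 3: GROUND 3: Q3=0; energy lost=8.167
Total dissipated: 30.208 μJ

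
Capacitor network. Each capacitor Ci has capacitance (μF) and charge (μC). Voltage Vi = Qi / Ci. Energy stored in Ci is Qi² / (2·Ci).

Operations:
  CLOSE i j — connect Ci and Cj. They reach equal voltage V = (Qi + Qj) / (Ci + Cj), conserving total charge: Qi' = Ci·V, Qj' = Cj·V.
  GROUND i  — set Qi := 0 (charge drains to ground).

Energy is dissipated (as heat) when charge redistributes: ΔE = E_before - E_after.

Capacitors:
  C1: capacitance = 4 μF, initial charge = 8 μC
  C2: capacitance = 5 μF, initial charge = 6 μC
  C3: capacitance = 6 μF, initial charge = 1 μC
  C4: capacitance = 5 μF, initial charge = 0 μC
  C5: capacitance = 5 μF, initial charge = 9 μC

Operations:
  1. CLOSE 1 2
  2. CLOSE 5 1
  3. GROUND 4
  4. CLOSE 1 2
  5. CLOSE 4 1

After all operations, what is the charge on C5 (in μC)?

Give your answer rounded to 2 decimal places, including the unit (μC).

Initial: C1(4μF, Q=8μC, V=2.00V), C2(5μF, Q=6μC, V=1.20V), C3(6μF, Q=1μC, V=0.17V), C4(5μF, Q=0μC, V=0.00V), C5(5μF, Q=9μC, V=1.80V)
Op 1: CLOSE 1-2: Q_total=14.00, C_total=9.00, V=1.56; Q1=6.22, Q2=7.78; dissipated=0.711
Op 2: CLOSE 5-1: Q_total=15.22, C_total=9.00, V=1.69; Q5=8.46, Q1=6.77; dissipated=0.066
Op 3: GROUND 4: Q4=0; energy lost=0.000
Op 4: CLOSE 1-2: Q_total=14.54, C_total=9.00, V=1.62; Q1=6.46, Q2=8.08; dissipated=0.020
Op 5: CLOSE 4-1: Q_total=6.46, C_total=9.00, V=0.72; Q4=3.59, Q1=2.87; dissipated=2.901
Final charges: Q1=2.87, Q2=8.08, Q3=1.00, Q4=3.59, Q5=8.46

Answer: 8.46 μC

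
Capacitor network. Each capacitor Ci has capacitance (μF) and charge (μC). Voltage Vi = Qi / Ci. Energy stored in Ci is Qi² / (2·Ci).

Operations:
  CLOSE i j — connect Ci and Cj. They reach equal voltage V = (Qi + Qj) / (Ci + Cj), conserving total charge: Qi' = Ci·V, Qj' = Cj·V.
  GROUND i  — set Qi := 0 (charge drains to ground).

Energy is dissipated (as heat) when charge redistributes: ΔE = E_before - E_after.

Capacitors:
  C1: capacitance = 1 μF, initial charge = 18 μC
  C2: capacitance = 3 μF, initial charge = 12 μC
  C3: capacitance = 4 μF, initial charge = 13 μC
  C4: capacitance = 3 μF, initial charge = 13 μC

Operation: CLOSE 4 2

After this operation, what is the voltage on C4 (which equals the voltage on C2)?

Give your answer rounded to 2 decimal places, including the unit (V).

Initial: C1(1μF, Q=18μC, V=18.00V), C2(3μF, Q=12μC, V=4.00V), C3(4μF, Q=13μC, V=3.25V), C4(3μF, Q=13μC, V=4.33V)
Op 1: CLOSE 4-2: Q_total=25.00, C_total=6.00, V=4.17; Q4=12.50, Q2=12.50; dissipated=0.083

Answer: 4.17 V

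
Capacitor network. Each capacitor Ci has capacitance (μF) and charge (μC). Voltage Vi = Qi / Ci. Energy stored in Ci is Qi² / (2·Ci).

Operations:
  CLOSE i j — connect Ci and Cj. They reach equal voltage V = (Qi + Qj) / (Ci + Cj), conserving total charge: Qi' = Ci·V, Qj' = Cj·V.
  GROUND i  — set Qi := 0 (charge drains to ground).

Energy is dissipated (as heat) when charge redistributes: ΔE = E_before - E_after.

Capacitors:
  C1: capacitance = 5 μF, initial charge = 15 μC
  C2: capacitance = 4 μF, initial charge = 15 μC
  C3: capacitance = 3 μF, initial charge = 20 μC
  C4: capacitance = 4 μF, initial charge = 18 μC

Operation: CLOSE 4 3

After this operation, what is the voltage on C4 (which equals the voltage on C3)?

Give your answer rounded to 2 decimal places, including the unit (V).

Answer: 5.43 V

Derivation:
Initial: C1(5μF, Q=15μC, V=3.00V), C2(4μF, Q=15μC, V=3.75V), C3(3μF, Q=20μC, V=6.67V), C4(4μF, Q=18μC, V=4.50V)
Op 1: CLOSE 4-3: Q_total=38.00, C_total=7.00, V=5.43; Q4=21.71, Q3=16.29; dissipated=4.024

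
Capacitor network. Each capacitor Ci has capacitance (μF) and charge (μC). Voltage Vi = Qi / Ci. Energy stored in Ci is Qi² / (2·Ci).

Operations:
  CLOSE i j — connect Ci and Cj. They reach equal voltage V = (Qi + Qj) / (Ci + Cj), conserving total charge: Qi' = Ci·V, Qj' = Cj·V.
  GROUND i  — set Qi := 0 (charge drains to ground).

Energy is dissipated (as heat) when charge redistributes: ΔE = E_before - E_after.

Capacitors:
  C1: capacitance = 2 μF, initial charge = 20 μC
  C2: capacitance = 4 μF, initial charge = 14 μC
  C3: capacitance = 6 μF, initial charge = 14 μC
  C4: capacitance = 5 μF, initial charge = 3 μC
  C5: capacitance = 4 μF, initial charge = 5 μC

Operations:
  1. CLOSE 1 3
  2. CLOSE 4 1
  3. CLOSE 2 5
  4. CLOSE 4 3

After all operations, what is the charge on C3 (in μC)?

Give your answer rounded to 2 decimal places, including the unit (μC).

Answer: 18.39 μC

Derivation:
Initial: C1(2μF, Q=20μC, V=10.00V), C2(4μF, Q=14μC, V=3.50V), C3(6μF, Q=14μC, V=2.33V), C4(5μF, Q=3μC, V=0.60V), C5(4μF, Q=5μC, V=1.25V)
Op 1: CLOSE 1-3: Q_total=34.00, C_total=8.00, V=4.25; Q1=8.50, Q3=25.50; dissipated=44.083
Op 2: CLOSE 4-1: Q_total=11.50, C_total=7.00, V=1.64; Q4=8.21, Q1=3.29; dissipated=9.516
Op 3: CLOSE 2-5: Q_total=19.00, C_total=8.00, V=2.38; Q2=9.50, Q5=9.50; dissipated=5.062
Op 4: CLOSE 4-3: Q_total=33.71, C_total=11.00, V=3.06; Q4=15.32, Q3=18.39; dissipated=9.269
Final charges: Q1=3.29, Q2=9.50, Q3=18.39, Q4=15.32, Q5=9.50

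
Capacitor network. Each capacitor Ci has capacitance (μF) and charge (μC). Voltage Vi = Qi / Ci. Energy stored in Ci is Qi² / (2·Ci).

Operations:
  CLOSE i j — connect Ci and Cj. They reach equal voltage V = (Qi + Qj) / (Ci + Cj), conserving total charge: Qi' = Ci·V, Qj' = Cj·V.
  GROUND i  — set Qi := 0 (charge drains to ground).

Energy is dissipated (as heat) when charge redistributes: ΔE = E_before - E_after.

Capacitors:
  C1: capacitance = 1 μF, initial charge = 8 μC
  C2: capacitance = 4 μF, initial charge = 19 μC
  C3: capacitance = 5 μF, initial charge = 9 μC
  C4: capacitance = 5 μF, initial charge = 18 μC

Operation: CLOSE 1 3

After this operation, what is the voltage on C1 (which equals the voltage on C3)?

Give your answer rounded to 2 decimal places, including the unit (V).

Initial: C1(1μF, Q=8μC, V=8.00V), C2(4μF, Q=19μC, V=4.75V), C3(5μF, Q=9μC, V=1.80V), C4(5μF, Q=18μC, V=3.60V)
Op 1: CLOSE 1-3: Q_total=17.00, C_total=6.00, V=2.83; Q1=2.83, Q3=14.17; dissipated=16.017

Answer: 2.83 V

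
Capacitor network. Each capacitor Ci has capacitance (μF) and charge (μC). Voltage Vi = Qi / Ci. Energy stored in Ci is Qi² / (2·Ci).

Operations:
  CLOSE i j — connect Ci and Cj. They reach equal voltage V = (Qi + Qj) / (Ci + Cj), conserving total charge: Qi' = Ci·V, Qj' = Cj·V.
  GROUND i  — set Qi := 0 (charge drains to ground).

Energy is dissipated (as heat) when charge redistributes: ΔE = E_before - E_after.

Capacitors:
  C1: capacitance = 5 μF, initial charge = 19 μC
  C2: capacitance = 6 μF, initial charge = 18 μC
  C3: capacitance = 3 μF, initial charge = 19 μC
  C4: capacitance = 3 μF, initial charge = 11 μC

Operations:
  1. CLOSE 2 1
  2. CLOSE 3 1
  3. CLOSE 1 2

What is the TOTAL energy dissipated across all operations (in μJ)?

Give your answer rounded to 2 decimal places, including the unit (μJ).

Answer: 10.83 μJ

Derivation:
Initial: C1(5μF, Q=19μC, V=3.80V), C2(6μF, Q=18μC, V=3.00V), C3(3μF, Q=19μC, V=6.33V), C4(3μF, Q=11μC, V=3.67V)
Op 1: CLOSE 2-1: Q_total=37.00, C_total=11.00, V=3.36; Q2=20.18, Q1=16.82; dissipated=0.873
Op 2: CLOSE 3-1: Q_total=35.82, C_total=8.00, V=4.48; Q3=13.43, Q1=22.39; dissipated=8.268
Op 3: CLOSE 1-2: Q_total=42.57, C_total=11.00, V=3.87; Q1=19.35, Q2=23.22; dissipated=1.691
Total dissipated: 10.832 μJ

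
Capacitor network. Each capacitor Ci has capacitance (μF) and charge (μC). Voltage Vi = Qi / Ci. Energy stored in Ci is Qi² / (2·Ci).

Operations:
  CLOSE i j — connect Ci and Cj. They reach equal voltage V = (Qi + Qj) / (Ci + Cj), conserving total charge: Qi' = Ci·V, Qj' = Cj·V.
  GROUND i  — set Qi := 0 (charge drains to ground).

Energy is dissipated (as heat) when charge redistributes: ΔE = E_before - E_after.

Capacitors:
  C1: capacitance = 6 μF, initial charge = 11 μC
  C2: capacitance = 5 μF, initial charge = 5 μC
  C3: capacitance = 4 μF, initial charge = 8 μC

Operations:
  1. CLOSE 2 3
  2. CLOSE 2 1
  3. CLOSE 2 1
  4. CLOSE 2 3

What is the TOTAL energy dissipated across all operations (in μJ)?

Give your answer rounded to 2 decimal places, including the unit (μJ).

Initial: C1(6μF, Q=11μC, V=1.83V), C2(5μF, Q=5μC, V=1.00V), C3(4μF, Q=8μC, V=2.00V)
Op 1: CLOSE 2-3: Q_total=13.00, C_total=9.00, V=1.44; Q2=7.22, Q3=5.78; dissipated=1.111
Op 2: CLOSE 2-1: Q_total=18.22, C_total=11.00, V=1.66; Q2=8.28, Q1=9.94; dissipated=0.206
Op 3: CLOSE 2-1: Q_total=18.22, C_total=11.00, V=1.66; Q2=8.28, Q1=9.94; dissipated=0.000
Op 4: CLOSE 2-3: Q_total=14.06, C_total=9.00, V=1.56; Q2=7.81, Q3=6.25; dissipated=0.050
Total dissipated: 1.367 μJ

Answer: 1.37 μJ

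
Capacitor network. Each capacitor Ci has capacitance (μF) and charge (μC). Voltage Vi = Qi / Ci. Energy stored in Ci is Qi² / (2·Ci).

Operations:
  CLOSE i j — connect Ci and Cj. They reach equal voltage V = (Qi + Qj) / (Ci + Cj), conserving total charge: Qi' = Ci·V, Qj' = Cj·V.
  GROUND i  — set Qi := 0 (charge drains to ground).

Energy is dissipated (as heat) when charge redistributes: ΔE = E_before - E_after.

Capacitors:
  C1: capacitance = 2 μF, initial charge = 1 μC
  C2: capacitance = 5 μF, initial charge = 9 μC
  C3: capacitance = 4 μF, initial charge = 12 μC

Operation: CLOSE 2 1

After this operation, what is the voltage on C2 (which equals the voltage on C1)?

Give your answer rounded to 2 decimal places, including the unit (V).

Initial: C1(2μF, Q=1μC, V=0.50V), C2(5μF, Q=9μC, V=1.80V), C3(4μF, Q=12μC, V=3.00V)
Op 1: CLOSE 2-1: Q_total=10.00, C_total=7.00, V=1.43; Q2=7.14, Q1=2.86; dissipated=1.207

Answer: 1.43 V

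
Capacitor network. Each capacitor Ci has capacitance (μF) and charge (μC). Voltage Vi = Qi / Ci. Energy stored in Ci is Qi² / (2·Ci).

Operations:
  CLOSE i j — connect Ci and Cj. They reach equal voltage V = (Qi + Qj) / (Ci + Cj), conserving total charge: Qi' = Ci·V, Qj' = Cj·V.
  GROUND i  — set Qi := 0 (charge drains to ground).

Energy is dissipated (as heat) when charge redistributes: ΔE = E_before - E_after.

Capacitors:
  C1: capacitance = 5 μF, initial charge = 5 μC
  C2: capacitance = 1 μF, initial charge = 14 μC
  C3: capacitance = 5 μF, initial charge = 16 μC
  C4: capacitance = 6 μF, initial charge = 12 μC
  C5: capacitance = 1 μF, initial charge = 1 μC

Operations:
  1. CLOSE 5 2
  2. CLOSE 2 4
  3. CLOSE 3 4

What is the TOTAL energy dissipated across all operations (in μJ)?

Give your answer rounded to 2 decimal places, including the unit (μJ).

Answer: 55.45 μJ

Derivation:
Initial: C1(5μF, Q=5μC, V=1.00V), C2(1μF, Q=14μC, V=14.00V), C3(5μF, Q=16μC, V=3.20V), C4(6μF, Q=12μC, V=2.00V), C5(1μF, Q=1μC, V=1.00V)
Op 1: CLOSE 5-2: Q_total=15.00, C_total=2.00, V=7.50; Q5=7.50, Q2=7.50; dissipated=42.250
Op 2: CLOSE 2-4: Q_total=19.50, C_total=7.00, V=2.79; Q2=2.79, Q4=16.71; dissipated=12.964
Op 3: CLOSE 3-4: Q_total=32.71, C_total=11.00, V=2.97; Q3=14.87, Q4=17.84; dissipated=0.234
Total dissipated: 55.448 μJ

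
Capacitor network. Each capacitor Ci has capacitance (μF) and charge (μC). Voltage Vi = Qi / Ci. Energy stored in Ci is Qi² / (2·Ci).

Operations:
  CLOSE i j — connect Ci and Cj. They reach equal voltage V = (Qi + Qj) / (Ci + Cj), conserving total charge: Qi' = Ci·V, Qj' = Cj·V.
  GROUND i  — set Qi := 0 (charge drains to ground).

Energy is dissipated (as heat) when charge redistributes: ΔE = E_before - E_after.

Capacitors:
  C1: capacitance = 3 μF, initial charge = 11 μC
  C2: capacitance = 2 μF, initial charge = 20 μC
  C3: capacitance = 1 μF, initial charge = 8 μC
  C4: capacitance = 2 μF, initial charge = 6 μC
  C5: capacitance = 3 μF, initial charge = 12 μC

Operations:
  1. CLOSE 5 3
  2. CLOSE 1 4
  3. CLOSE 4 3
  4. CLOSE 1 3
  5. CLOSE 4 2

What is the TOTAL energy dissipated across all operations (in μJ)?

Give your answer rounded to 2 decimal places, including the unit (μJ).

Initial: C1(3μF, Q=11μC, V=3.67V), C2(2μF, Q=20μC, V=10.00V), C3(1μF, Q=8μC, V=8.00V), C4(2μF, Q=6μC, V=3.00V), C5(3μF, Q=12μC, V=4.00V)
Op 1: CLOSE 5-3: Q_total=20.00, C_total=4.00, V=5.00; Q5=15.00, Q3=5.00; dissipated=6.000
Op 2: CLOSE 1-4: Q_total=17.00, C_total=5.00, V=3.40; Q1=10.20, Q4=6.80; dissipated=0.267
Op 3: CLOSE 4-3: Q_total=11.80, C_total=3.00, V=3.93; Q4=7.87, Q3=3.93; dissipated=0.853
Op 4: CLOSE 1-3: Q_total=14.13, C_total=4.00, V=3.53; Q1=10.60, Q3=3.53; dissipated=0.107
Op 5: CLOSE 4-2: Q_total=27.87, C_total=4.00, V=6.97; Q4=13.93, Q2=13.93; dissipated=18.402
Total dissipated: 25.629 μJ

Answer: 25.63 μJ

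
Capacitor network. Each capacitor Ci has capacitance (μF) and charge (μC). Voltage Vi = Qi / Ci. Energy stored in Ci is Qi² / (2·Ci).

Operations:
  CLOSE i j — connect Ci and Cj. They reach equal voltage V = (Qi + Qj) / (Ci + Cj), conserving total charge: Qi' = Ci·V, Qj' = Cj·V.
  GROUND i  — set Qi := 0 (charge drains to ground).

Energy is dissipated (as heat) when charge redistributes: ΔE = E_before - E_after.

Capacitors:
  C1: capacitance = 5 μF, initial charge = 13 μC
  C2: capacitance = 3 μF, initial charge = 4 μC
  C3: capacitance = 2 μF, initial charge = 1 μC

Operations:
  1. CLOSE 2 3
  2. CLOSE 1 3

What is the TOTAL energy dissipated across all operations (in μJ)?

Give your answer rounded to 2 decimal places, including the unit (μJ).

Initial: C1(5μF, Q=13μC, V=2.60V), C2(3μF, Q=4μC, V=1.33V), C3(2μF, Q=1μC, V=0.50V)
Op 1: CLOSE 2-3: Q_total=5.00, C_total=5.00, V=1.00; Q2=3.00, Q3=2.00; dissipated=0.417
Op 2: CLOSE 1-3: Q_total=15.00, C_total=7.00, V=2.14; Q1=10.71, Q3=4.29; dissipated=1.829
Total dissipated: 2.245 μJ

Answer: 2.25 μJ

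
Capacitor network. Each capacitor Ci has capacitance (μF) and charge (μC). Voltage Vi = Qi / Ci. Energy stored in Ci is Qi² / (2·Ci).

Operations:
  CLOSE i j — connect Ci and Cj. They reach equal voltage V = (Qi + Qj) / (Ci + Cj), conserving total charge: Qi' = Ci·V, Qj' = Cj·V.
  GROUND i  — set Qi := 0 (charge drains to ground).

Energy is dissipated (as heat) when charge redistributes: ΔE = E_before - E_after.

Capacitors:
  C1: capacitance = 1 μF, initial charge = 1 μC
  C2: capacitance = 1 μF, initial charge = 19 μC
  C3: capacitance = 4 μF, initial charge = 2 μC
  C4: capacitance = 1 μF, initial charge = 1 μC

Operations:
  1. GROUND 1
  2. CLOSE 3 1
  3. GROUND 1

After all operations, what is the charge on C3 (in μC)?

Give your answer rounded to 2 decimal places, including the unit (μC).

Answer: 1.60 μC

Derivation:
Initial: C1(1μF, Q=1μC, V=1.00V), C2(1μF, Q=19μC, V=19.00V), C3(4μF, Q=2μC, V=0.50V), C4(1μF, Q=1μC, V=1.00V)
Op 1: GROUND 1: Q1=0; energy lost=0.500
Op 2: CLOSE 3-1: Q_total=2.00, C_total=5.00, V=0.40; Q3=1.60, Q1=0.40; dissipated=0.100
Op 3: GROUND 1: Q1=0; energy lost=0.080
Final charges: Q1=0.00, Q2=19.00, Q3=1.60, Q4=1.00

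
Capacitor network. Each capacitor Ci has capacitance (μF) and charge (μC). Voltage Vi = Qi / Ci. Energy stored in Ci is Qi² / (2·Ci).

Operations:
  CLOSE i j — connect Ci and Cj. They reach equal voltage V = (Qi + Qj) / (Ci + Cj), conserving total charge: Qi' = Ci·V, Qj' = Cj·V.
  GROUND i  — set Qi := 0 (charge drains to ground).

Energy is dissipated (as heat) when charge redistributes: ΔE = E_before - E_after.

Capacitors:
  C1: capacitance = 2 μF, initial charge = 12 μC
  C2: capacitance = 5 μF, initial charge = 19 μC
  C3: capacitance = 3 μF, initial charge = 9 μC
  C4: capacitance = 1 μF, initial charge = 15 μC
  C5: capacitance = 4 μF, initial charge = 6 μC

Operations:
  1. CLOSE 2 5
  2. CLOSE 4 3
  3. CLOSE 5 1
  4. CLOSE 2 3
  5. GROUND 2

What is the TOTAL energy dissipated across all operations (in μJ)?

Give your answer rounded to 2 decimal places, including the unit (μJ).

Answer: 116.26 μJ

Derivation:
Initial: C1(2μF, Q=12μC, V=6.00V), C2(5μF, Q=19μC, V=3.80V), C3(3μF, Q=9μC, V=3.00V), C4(1μF, Q=15μC, V=15.00V), C5(4μF, Q=6μC, V=1.50V)
Op 1: CLOSE 2-5: Q_total=25.00, C_total=9.00, V=2.78; Q2=13.89, Q5=11.11; dissipated=5.878
Op 2: CLOSE 4-3: Q_total=24.00, C_total=4.00, V=6.00; Q4=6.00, Q3=18.00; dissipated=54.000
Op 3: CLOSE 5-1: Q_total=23.11, C_total=6.00, V=3.85; Q5=15.41, Q1=7.70; dissipated=6.922
Op 4: CLOSE 2-3: Q_total=31.89, C_total=8.00, V=3.99; Q2=19.93, Q3=11.96; dissipated=9.734
Op 5: GROUND 2: Q2=0; energy lost=39.723
Total dissipated: 116.256 μJ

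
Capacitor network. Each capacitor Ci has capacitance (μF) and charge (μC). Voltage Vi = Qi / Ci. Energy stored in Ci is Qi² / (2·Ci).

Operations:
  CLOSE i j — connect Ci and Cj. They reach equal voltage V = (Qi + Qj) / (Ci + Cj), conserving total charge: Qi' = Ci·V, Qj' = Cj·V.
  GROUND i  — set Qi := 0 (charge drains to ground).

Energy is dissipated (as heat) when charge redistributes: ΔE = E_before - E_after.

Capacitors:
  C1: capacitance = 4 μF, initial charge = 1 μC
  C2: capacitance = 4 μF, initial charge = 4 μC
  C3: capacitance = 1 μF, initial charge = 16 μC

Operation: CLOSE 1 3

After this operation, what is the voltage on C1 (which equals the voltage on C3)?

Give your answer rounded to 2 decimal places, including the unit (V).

Answer: 3.40 V

Derivation:
Initial: C1(4μF, Q=1μC, V=0.25V), C2(4μF, Q=4μC, V=1.00V), C3(1μF, Q=16μC, V=16.00V)
Op 1: CLOSE 1-3: Q_total=17.00, C_total=5.00, V=3.40; Q1=13.60, Q3=3.40; dissipated=99.225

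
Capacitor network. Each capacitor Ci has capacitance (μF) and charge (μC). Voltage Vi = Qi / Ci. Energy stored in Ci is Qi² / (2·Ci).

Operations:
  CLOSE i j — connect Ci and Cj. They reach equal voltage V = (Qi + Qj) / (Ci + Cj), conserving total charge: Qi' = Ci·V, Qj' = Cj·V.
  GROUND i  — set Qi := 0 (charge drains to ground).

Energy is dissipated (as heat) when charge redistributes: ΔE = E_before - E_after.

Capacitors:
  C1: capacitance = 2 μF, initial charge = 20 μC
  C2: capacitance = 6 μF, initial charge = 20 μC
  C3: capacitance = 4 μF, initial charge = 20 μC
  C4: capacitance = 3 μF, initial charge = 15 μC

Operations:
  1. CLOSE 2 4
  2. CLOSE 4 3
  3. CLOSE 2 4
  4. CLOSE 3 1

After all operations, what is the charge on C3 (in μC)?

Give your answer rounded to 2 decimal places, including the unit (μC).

Answer: 25.40 μC

Derivation:
Initial: C1(2μF, Q=20μC, V=10.00V), C2(6μF, Q=20μC, V=3.33V), C3(4μF, Q=20μC, V=5.00V), C4(3μF, Q=15μC, V=5.00V)
Op 1: CLOSE 2-4: Q_total=35.00, C_total=9.00, V=3.89; Q2=23.33, Q4=11.67; dissipated=2.778
Op 2: CLOSE 4-3: Q_total=31.67, C_total=7.00, V=4.52; Q4=13.57, Q3=18.10; dissipated=1.058
Op 3: CLOSE 2-4: Q_total=36.90, C_total=9.00, V=4.10; Q2=24.60, Q4=12.30; dissipated=0.403
Op 4: CLOSE 3-1: Q_total=38.10, C_total=6.00, V=6.35; Q3=25.40, Q1=12.70; dissipated=19.992
Final charges: Q1=12.70, Q2=24.60, Q3=25.40, Q4=12.30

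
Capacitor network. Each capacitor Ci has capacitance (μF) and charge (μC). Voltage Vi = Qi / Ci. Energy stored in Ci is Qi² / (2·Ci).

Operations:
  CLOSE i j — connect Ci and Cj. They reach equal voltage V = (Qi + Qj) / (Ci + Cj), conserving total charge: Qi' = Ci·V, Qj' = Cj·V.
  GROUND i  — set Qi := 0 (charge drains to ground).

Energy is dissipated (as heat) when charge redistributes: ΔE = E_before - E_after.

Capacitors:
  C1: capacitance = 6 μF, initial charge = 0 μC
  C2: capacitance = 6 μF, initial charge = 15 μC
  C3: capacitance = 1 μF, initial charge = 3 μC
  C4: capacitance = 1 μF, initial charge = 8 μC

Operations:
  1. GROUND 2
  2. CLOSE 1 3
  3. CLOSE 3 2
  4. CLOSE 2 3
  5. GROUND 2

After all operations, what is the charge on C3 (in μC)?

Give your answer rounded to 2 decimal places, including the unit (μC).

Answer: 0.06 μC

Derivation:
Initial: C1(6μF, Q=0μC, V=0.00V), C2(6μF, Q=15μC, V=2.50V), C3(1μF, Q=3μC, V=3.00V), C4(1μF, Q=8μC, V=8.00V)
Op 1: GROUND 2: Q2=0; energy lost=18.750
Op 2: CLOSE 1-3: Q_total=3.00, C_total=7.00, V=0.43; Q1=2.57, Q3=0.43; dissipated=3.857
Op 3: CLOSE 3-2: Q_total=0.43, C_total=7.00, V=0.06; Q3=0.06, Q2=0.37; dissipated=0.079
Op 4: CLOSE 2-3: Q_total=0.43, C_total=7.00, V=0.06; Q2=0.37, Q3=0.06; dissipated=0.000
Op 5: GROUND 2: Q2=0; energy lost=0.011
Final charges: Q1=2.57, Q2=0.00, Q3=0.06, Q4=8.00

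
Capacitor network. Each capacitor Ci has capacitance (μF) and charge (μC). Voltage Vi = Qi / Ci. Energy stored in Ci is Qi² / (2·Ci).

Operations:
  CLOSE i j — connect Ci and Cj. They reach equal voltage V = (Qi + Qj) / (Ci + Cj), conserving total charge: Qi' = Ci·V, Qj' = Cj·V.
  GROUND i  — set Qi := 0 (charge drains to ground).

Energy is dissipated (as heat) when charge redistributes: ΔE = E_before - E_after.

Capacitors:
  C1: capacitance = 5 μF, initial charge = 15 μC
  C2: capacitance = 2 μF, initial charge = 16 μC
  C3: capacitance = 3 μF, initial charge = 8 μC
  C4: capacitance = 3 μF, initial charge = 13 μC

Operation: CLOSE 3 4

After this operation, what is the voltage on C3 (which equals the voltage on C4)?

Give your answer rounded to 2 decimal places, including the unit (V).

Initial: C1(5μF, Q=15μC, V=3.00V), C2(2μF, Q=16μC, V=8.00V), C3(3μF, Q=8μC, V=2.67V), C4(3μF, Q=13μC, V=4.33V)
Op 1: CLOSE 3-4: Q_total=21.00, C_total=6.00, V=3.50; Q3=10.50, Q4=10.50; dissipated=2.083

Answer: 3.50 V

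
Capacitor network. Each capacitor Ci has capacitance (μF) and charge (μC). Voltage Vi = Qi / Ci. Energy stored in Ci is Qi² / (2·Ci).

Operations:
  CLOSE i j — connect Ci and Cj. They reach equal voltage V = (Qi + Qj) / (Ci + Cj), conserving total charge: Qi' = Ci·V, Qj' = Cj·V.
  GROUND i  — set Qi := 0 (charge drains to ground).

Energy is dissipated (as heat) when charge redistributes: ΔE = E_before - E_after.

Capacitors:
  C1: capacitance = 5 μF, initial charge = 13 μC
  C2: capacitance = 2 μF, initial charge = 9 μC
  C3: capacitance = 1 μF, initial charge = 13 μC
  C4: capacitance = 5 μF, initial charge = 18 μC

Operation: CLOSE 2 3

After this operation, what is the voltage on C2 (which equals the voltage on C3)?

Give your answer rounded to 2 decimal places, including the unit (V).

Answer: 7.33 V

Derivation:
Initial: C1(5μF, Q=13μC, V=2.60V), C2(2μF, Q=9μC, V=4.50V), C3(1μF, Q=13μC, V=13.00V), C4(5μF, Q=18μC, V=3.60V)
Op 1: CLOSE 2-3: Q_total=22.00, C_total=3.00, V=7.33; Q2=14.67, Q3=7.33; dissipated=24.083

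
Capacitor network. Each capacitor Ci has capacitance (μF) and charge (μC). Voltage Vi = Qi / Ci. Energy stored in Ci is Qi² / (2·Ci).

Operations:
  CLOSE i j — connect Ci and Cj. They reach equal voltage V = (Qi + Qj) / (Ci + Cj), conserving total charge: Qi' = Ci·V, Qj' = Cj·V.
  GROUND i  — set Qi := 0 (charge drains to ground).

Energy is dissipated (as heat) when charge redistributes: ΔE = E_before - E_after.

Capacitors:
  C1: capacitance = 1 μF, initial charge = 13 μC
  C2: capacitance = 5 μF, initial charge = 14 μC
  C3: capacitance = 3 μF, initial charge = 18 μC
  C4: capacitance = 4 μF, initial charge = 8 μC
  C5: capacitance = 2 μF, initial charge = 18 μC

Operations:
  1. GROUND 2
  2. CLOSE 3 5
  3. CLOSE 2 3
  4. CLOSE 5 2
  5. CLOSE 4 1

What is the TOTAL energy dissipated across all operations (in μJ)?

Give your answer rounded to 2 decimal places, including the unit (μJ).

Initial: C1(1μF, Q=13μC, V=13.00V), C2(5μF, Q=14μC, V=2.80V), C3(3μF, Q=18μC, V=6.00V), C4(4μF, Q=8μC, V=2.00V), C5(2μF, Q=18μC, V=9.00V)
Op 1: GROUND 2: Q2=0; energy lost=19.600
Op 2: CLOSE 3-5: Q_total=36.00, C_total=5.00, V=7.20; Q3=21.60, Q5=14.40; dissipated=5.400
Op 3: CLOSE 2-3: Q_total=21.60, C_total=8.00, V=2.70; Q2=13.50, Q3=8.10; dissipated=48.600
Op 4: CLOSE 5-2: Q_total=27.90, C_total=7.00, V=3.99; Q5=7.97, Q2=19.93; dissipated=14.464
Op 5: CLOSE 4-1: Q_total=21.00, C_total=5.00, V=4.20; Q4=16.80, Q1=4.20; dissipated=48.400
Total dissipated: 136.464 μJ

Answer: 136.46 μJ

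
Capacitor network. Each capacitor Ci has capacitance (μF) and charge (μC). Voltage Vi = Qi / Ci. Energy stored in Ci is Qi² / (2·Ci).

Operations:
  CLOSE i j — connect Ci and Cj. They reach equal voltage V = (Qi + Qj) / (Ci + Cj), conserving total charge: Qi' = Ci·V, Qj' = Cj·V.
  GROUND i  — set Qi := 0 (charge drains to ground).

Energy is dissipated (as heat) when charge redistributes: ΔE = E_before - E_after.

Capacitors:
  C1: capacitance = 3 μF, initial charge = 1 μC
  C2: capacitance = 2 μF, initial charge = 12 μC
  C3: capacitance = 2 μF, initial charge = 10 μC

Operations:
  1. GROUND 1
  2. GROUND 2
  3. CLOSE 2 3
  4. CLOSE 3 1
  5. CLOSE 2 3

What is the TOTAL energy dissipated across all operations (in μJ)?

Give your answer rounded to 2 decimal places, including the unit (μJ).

Answer: 53.54 μJ

Derivation:
Initial: C1(3μF, Q=1μC, V=0.33V), C2(2μF, Q=12μC, V=6.00V), C3(2μF, Q=10μC, V=5.00V)
Op 1: GROUND 1: Q1=0; energy lost=0.167
Op 2: GROUND 2: Q2=0; energy lost=36.000
Op 3: CLOSE 2-3: Q_total=10.00, C_total=4.00, V=2.50; Q2=5.00, Q3=5.00; dissipated=12.500
Op 4: CLOSE 3-1: Q_total=5.00, C_total=5.00, V=1.00; Q3=2.00, Q1=3.00; dissipated=3.750
Op 5: CLOSE 2-3: Q_total=7.00, C_total=4.00, V=1.75; Q2=3.50, Q3=3.50; dissipated=1.125
Total dissipated: 53.542 μJ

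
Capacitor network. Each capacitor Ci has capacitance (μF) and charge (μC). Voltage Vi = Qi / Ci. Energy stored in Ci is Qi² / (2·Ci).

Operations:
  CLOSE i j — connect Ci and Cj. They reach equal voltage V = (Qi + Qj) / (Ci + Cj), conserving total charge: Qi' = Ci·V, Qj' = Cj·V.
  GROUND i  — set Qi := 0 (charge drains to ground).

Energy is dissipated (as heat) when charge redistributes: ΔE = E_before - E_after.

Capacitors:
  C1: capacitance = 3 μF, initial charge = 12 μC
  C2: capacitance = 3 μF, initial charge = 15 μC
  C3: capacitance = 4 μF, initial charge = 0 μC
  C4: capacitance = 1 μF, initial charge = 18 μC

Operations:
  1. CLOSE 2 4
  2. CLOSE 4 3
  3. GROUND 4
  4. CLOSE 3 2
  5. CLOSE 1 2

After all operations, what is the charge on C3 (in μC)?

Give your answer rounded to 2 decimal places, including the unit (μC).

Initial: C1(3μF, Q=12μC, V=4.00V), C2(3μF, Q=15μC, V=5.00V), C3(4μF, Q=0μC, V=0.00V), C4(1μF, Q=18μC, V=18.00V)
Op 1: CLOSE 2-4: Q_total=33.00, C_total=4.00, V=8.25; Q2=24.75, Q4=8.25; dissipated=63.375
Op 2: CLOSE 4-3: Q_total=8.25, C_total=5.00, V=1.65; Q4=1.65, Q3=6.60; dissipated=27.225
Op 3: GROUND 4: Q4=0; energy lost=1.361
Op 4: CLOSE 3-2: Q_total=31.35, C_total=7.00, V=4.48; Q3=17.91, Q2=13.44; dissipated=37.337
Op 5: CLOSE 1-2: Q_total=25.44, C_total=6.00, V=4.24; Q1=12.72, Q2=12.72; dissipated=0.172
Final charges: Q1=12.72, Q2=12.72, Q3=17.91, Q4=0.00

Answer: 17.91 μC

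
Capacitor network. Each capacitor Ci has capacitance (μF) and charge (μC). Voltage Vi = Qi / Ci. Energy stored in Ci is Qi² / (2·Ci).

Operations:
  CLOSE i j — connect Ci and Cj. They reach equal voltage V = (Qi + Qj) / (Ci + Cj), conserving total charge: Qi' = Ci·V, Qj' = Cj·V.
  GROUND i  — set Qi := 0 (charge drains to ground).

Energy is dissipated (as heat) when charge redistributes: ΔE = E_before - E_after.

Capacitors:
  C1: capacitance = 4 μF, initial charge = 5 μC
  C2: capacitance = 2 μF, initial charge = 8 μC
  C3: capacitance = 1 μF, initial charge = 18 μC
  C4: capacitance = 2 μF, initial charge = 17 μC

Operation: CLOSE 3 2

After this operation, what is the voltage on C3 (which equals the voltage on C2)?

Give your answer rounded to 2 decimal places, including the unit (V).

Initial: C1(4μF, Q=5μC, V=1.25V), C2(2μF, Q=8μC, V=4.00V), C3(1μF, Q=18μC, V=18.00V), C4(2μF, Q=17μC, V=8.50V)
Op 1: CLOSE 3-2: Q_total=26.00, C_total=3.00, V=8.67; Q3=8.67, Q2=17.33; dissipated=65.333

Answer: 8.67 V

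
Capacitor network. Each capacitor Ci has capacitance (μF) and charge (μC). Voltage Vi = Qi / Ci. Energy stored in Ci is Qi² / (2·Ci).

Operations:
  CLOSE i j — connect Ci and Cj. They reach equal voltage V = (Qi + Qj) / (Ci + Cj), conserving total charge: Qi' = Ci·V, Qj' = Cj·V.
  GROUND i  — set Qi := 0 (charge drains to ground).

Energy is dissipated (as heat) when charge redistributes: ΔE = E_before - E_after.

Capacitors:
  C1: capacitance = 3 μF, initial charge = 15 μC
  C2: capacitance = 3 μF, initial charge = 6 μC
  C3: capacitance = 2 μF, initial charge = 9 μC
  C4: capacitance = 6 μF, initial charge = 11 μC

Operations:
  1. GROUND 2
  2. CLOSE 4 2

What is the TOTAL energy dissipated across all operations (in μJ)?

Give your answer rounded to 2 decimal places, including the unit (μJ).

Answer: 9.36 μJ

Derivation:
Initial: C1(3μF, Q=15μC, V=5.00V), C2(3μF, Q=6μC, V=2.00V), C3(2μF, Q=9μC, V=4.50V), C4(6μF, Q=11μC, V=1.83V)
Op 1: GROUND 2: Q2=0; energy lost=6.000
Op 2: CLOSE 4-2: Q_total=11.00, C_total=9.00, V=1.22; Q4=7.33, Q2=3.67; dissipated=3.361
Total dissipated: 9.361 μJ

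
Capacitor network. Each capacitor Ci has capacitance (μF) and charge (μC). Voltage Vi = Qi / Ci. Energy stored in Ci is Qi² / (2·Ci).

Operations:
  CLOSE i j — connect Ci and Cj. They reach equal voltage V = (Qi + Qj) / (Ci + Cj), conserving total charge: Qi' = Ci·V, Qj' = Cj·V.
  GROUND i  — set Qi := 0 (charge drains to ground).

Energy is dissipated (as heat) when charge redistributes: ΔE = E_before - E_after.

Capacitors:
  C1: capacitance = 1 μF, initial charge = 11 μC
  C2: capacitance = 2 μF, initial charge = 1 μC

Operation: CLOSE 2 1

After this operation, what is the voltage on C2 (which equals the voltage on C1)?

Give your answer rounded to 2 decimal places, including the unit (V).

Initial: C1(1μF, Q=11μC, V=11.00V), C2(2μF, Q=1μC, V=0.50V)
Op 1: CLOSE 2-1: Q_total=12.00, C_total=3.00, V=4.00; Q2=8.00, Q1=4.00; dissipated=36.750

Answer: 4.00 V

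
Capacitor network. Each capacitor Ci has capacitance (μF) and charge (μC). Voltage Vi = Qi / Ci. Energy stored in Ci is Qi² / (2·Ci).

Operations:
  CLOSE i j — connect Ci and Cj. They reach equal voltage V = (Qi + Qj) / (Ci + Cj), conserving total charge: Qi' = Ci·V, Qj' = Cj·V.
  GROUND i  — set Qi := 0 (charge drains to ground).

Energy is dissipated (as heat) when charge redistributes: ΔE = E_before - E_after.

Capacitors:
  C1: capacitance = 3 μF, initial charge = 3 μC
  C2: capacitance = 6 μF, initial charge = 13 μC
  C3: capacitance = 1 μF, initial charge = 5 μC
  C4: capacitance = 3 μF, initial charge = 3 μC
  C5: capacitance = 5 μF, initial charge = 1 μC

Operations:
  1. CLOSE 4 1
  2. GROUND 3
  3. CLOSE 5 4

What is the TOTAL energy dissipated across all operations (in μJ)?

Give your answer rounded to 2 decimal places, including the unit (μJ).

Initial: C1(3μF, Q=3μC, V=1.00V), C2(6μF, Q=13μC, V=2.17V), C3(1μF, Q=5μC, V=5.00V), C4(3μF, Q=3μC, V=1.00V), C5(5μF, Q=1μC, V=0.20V)
Op 1: CLOSE 4-1: Q_total=6.00, C_total=6.00, V=1.00; Q4=3.00, Q1=3.00; dissipated=0.000
Op 2: GROUND 3: Q3=0; energy lost=12.500
Op 3: CLOSE 5-4: Q_total=4.00, C_total=8.00, V=0.50; Q5=2.50, Q4=1.50; dissipated=0.600
Total dissipated: 13.100 μJ

Answer: 13.10 μJ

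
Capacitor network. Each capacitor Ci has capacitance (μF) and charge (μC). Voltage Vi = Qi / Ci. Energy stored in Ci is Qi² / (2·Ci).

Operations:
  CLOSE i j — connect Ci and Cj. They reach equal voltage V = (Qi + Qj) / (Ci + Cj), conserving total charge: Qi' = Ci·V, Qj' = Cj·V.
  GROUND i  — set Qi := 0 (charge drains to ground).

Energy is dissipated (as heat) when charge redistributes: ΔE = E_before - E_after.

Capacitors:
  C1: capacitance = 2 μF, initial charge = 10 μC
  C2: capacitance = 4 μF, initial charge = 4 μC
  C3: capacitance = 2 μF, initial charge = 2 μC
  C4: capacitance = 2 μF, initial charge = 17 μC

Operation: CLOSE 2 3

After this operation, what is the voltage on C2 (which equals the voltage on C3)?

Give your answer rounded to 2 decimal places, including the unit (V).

Answer: 1.00 V

Derivation:
Initial: C1(2μF, Q=10μC, V=5.00V), C2(4μF, Q=4μC, V=1.00V), C3(2μF, Q=2μC, V=1.00V), C4(2μF, Q=17μC, V=8.50V)
Op 1: CLOSE 2-3: Q_total=6.00, C_total=6.00, V=1.00; Q2=4.00, Q3=2.00; dissipated=0.000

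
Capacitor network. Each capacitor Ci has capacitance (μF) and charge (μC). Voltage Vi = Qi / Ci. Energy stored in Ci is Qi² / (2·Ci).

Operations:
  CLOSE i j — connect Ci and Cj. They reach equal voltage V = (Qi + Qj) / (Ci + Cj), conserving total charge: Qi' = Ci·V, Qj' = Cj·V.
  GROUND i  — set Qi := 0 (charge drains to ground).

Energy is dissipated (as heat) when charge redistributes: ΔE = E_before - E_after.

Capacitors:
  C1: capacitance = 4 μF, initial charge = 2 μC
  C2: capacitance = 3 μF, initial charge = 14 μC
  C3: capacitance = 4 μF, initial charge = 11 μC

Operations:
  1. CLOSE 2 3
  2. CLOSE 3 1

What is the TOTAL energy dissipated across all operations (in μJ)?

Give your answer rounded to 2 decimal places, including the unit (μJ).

Initial: C1(4μF, Q=2μC, V=0.50V), C2(3μF, Q=14μC, V=4.67V), C3(4μF, Q=11μC, V=2.75V)
Op 1: CLOSE 2-3: Q_total=25.00, C_total=7.00, V=3.57; Q2=10.71, Q3=14.29; dissipated=3.149
Op 2: CLOSE 3-1: Q_total=16.29, C_total=8.00, V=2.04; Q3=8.14, Q1=8.14; dissipated=9.434
Total dissipated: 12.582 μJ

Answer: 12.58 μJ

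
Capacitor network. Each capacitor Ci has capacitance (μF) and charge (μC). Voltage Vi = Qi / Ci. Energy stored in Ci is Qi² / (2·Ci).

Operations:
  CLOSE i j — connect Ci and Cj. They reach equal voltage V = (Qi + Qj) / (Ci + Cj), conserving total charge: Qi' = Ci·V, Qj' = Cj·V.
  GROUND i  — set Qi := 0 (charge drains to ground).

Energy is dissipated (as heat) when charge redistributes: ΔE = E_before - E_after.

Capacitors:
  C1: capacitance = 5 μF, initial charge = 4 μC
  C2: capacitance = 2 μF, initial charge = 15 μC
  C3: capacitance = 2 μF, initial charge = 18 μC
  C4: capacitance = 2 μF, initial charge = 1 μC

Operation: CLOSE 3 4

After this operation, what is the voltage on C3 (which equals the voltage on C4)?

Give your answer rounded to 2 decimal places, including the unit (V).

Initial: C1(5μF, Q=4μC, V=0.80V), C2(2μF, Q=15μC, V=7.50V), C3(2μF, Q=18μC, V=9.00V), C4(2μF, Q=1μC, V=0.50V)
Op 1: CLOSE 3-4: Q_total=19.00, C_total=4.00, V=4.75; Q3=9.50, Q4=9.50; dissipated=36.125

Answer: 4.75 V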